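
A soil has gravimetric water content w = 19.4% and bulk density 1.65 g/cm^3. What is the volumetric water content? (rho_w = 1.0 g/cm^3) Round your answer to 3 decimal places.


Step 1: theta = (w / 100) * BD / rho_w
Step 2: theta = (19.4 / 100) * 1.65 / 1.0
Step 3: theta = 0.194 * 1.65
Step 4: theta = 0.32

0.32


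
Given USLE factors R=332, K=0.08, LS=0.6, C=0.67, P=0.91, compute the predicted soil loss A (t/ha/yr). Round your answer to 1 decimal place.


Step 1: A = R * K * LS * C * P
Step 2: R * K = 332 * 0.08 = 26.56
Step 3: (R*K) * LS = 26.56 * 0.6 = 15.936
Step 4: * C * P = 15.936 * 0.67 * 0.91 = 9.7
Step 5: A = 9.7 t/(ha*yr)

9.7


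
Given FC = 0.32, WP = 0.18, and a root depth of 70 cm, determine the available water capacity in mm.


Step 1: Available water = (FC - WP) * depth * 10
Step 2: AW = (0.32 - 0.18) * 70 * 10
Step 3: AW = 0.14 * 70 * 10
Step 4: AW = 98.0 mm

98.0


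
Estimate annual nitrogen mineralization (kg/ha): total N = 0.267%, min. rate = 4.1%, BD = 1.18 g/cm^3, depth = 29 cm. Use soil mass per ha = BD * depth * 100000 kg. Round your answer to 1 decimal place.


Step 1: Soil mass per ha = BD * depth * 100000 = 1.18 * 29 * 100000 = 3422000 kg
Step 2: Total N pool = soil mass * N%/100 = 3422000 * 0.267/100 = 9136.74 kg/ha
Step 3: N mineralized = N pool * rate%/100 = 9136.74 * 4.1/100 = 374.6 kg/ha/yr

374.6


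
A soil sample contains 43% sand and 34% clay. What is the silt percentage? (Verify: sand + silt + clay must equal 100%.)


Step 1: sand + silt + clay = 100%
Step 2: silt = 100 - sand - clay
Step 3: silt = 100 - 43 - 34
Step 4: silt = 23%

23


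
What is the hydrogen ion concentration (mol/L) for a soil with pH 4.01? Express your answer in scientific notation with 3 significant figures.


Step 1: [H+] = 10^(-pH)
Step 2: [H+] = 10^(-4.01)
Step 3: [H+] = 9.77e-05 mol/L

9.77e-05


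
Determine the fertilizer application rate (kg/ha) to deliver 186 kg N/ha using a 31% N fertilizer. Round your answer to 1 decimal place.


Step 1: Fertilizer rate = target N / (N content / 100)
Step 2: Rate = 186 / (31 / 100)
Step 3: Rate = 186 / 0.31
Step 4: Rate = 600.0 kg/ha

600.0


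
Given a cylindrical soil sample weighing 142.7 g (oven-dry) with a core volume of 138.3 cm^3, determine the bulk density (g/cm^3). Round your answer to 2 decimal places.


Step 1: Identify the formula: BD = dry mass / volume
Step 2: Substitute values: BD = 142.7 / 138.3
Step 3: BD = 1.03 g/cm^3

1.03


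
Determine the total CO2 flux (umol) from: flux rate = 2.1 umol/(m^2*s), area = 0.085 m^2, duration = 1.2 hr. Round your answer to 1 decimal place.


Step 1: Convert time to seconds: 1.2 hr * 3600 = 4320.0 s
Step 2: Total = flux * area * time_s
Step 3: Total = 2.1 * 0.085 * 4320.0
Step 4: Total = 771.1 umol

771.1


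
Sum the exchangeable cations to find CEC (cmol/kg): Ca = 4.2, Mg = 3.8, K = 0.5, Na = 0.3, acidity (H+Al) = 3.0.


Step 1: CEC = Ca + Mg + K + Na + (H+Al)
Step 2: CEC = 4.2 + 3.8 + 0.5 + 0.3 + 3.0
Step 3: CEC = 11.8 cmol/kg

11.8


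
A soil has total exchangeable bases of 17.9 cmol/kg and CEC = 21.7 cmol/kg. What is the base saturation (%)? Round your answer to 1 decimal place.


Step 1: BS = 100 * (sum of bases) / CEC
Step 2: BS = 100 * 17.9 / 21.7
Step 3: BS = 82.5%

82.5


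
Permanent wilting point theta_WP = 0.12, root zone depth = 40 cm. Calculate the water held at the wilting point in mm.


Step 1: Water (mm) = theta_WP * depth * 10
Step 2: Water = 0.12 * 40 * 10
Step 3: Water = 48.0 mm

48.0


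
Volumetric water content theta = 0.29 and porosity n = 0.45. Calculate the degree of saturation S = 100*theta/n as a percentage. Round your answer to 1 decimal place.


Step 1: S = 100 * theta_v / n
Step 2: S = 100 * 0.29 / 0.45
Step 3: S = 64.4%

64.4


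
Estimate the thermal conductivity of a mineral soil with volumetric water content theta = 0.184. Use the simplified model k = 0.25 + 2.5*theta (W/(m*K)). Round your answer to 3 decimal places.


Step 1: k = 0.25 + 2.5 * theta
Step 2: k = 0.25 + 2.5 * 0.184
Step 3: k = 0.25 + 0.46
Step 4: k = 0.71 W/(m*K)

0.71


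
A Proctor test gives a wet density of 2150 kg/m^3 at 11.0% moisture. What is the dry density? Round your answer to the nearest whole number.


Step 1: Dry density = wet density / (1 + w/100)
Step 2: Dry density = 2150 / (1 + 11.0/100)
Step 3: Dry density = 2150 / 1.11
Step 4: Dry density = 1937 kg/m^3

1937


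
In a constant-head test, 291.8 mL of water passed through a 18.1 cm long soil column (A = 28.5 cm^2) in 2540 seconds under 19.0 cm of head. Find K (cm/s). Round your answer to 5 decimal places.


Step 1: K = Q * L / (A * t * h)
Step 2: Numerator = 291.8 * 18.1 = 5281.58
Step 3: Denominator = 28.5 * 2540 * 19.0 = 1375410.0
Step 4: K = 5281.58 / 1375410.0 = 0.00384 cm/s

0.00384


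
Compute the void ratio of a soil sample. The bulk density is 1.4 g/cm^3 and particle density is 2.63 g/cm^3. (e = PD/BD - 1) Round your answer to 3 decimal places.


Step 1: e = PD / BD - 1
Step 2: e = 2.63 / 1.4 - 1
Step 3: e = 1.87857 - 1
Step 4: e = 0.879

0.879


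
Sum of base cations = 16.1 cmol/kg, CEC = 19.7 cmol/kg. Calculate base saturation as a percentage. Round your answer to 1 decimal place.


Step 1: BS = 100 * (sum of bases) / CEC
Step 2: BS = 100 * 16.1 / 19.7
Step 3: BS = 81.7%

81.7


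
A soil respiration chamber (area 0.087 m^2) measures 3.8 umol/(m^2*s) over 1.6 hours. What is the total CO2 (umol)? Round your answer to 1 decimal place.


Step 1: Convert time to seconds: 1.6 hr * 3600 = 5760.0 s
Step 2: Total = flux * area * time_s
Step 3: Total = 3.8 * 0.087 * 5760.0
Step 4: Total = 1904.3 umol

1904.3


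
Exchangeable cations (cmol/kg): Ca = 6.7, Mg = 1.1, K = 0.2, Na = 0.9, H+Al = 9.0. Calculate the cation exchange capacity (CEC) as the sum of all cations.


Step 1: CEC = Ca + Mg + K + Na + (H+Al)
Step 2: CEC = 6.7 + 1.1 + 0.2 + 0.9 + 9.0
Step 3: CEC = 17.9 cmol/kg

17.9


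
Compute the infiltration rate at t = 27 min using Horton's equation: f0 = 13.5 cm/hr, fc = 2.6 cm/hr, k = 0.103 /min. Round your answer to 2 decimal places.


Step 1: f = fc + (f0 - fc) * exp(-k * t)
Step 2: exp(-0.103 * 27) = 0.061976
Step 3: f = 2.6 + (13.5 - 2.6) * 0.061976
Step 4: f = 2.6 + 10.9 * 0.061976
Step 5: f = 3.28 cm/hr

3.28


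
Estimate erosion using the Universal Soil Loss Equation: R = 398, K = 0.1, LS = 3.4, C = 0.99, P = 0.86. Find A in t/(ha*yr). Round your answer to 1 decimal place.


Step 1: A = R * K * LS * C * P
Step 2: R * K = 398 * 0.1 = 39.8
Step 3: (R*K) * LS = 39.8 * 3.4 = 135.32
Step 4: * C * P = 135.32 * 0.99 * 0.86 = 115.2
Step 5: A = 115.2 t/(ha*yr)

115.2


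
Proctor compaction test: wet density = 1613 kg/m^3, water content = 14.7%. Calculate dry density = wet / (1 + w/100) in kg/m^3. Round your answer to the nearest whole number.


Step 1: Dry density = wet density / (1 + w/100)
Step 2: Dry density = 1613 / (1 + 14.7/100)
Step 3: Dry density = 1613 / 1.147
Step 4: Dry density = 1406 kg/m^3

1406


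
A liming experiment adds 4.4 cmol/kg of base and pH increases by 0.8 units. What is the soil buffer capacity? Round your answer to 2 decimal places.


Step 1: BC = change in base / change in pH
Step 2: BC = 4.4 / 0.8
Step 3: BC = 5.5 cmol/(kg*pH unit)

5.5


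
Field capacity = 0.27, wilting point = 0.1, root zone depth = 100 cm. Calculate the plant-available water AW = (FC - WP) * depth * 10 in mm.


Step 1: Available water = (FC - WP) * depth * 10
Step 2: AW = (0.27 - 0.1) * 100 * 10
Step 3: AW = 0.17 * 100 * 10
Step 4: AW = 170.0 mm

170.0


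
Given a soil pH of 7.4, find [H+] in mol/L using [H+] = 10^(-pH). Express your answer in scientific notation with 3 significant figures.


Step 1: [H+] = 10^(-pH)
Step 2: [H+] = 10^(-7.4)
Step 3: [H+] = 3.98e-08 mol/L

3.98e-08


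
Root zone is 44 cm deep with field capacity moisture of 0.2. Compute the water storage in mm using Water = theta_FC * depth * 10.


Step 1: Water (mm) = theta_FC * depth (cm) * 10
Step 2: Water = 0.2 * 44 * 10
Step 3: Water = 88.0 mm

88.0


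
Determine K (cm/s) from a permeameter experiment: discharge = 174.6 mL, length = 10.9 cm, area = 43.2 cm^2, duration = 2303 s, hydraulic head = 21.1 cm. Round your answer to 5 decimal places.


Step 1: K = Q * L / (A * t * h)
Step 2: Numerator = 174.6 * 10.9 = 1903.14
Step 3: Denominator = 43.2 * 2303 * 21.1 = 2099230.56
Step 4: K = 1903.14 / 2099230.56 = 0.00091 cm/s

0.00091


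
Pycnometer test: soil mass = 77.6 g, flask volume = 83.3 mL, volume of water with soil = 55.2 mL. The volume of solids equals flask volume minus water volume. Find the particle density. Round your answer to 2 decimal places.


Step 1: Volume of solids = flask volume - water volume with soil
Step 2: V_solids = 83.3 - 55.2 = 28.1 mL
Step 3: Particle density = mass / V_solids = 77.6 / 28.1 = 2.76 g/cm^3

2.76


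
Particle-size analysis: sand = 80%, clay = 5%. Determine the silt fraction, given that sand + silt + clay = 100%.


Step 1: sand + silt + clay = 100%
Step 2: silt = 100 - sand - clay
Step 3: silt = 100 - 80 - 5
Step 4: silt = 15%

15


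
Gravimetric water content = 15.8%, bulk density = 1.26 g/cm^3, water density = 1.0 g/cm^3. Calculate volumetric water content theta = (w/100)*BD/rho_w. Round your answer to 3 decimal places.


Step 1: theta = (w / 100) * BD / rho_w
Step 2: theta = (15.8 / 100) * 1.26 / 1.0
Step 3: theta = 0.158 * 1.26
Step 4: theta = 0.199

0.199


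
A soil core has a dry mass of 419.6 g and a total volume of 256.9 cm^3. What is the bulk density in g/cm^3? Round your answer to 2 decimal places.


Step 1: Identify the formula: BD = dry mass / volume
Step 2: Substitute values: BD = 419.6 / 256.9
Step 3: BD = 1.63 g/cm^3

1.63


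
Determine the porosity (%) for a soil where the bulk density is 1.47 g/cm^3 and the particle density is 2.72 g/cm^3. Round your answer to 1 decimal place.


Step 1: Formula: n = 100 * (1 - BD / PD)
Step 2: n = 100 * (1 - 1.47 / 2.72)
Step 3: n = 100 * (1 - 0.54044)
Step 4: n = 46.0%

46.0


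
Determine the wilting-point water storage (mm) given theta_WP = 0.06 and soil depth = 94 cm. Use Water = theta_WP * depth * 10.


Step 1: Water (mm) = theta_WP * depth * 10
Step 2: Water = 0.06 * 94 * 10
Step 3: Water = 56.4 mm

56.4


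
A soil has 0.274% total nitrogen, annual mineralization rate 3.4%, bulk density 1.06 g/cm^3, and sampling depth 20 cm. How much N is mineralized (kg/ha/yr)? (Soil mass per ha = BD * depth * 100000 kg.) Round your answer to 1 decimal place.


Step 1: Soil mass per ha = BD * depth * 100000 = 1.06 * 20 * 100000 = 2120000 kg
Step 2: Total N pool = soil mass * N%/100 = 2120000 * 0.274/100 = 5808.8 kg/ha
Step 3: N mineralized = N pool * rate%/100 = 5808.8 * 3.4/100 = 197.5 kg/ha/yr

197.5


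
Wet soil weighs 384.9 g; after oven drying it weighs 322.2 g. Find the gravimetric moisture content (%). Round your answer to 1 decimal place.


Step 1: Water mass = wet - dry = 384.9 - 322.2 = 62.7 g
Step 2: w = 100 * water mass / dry mass
Step 3: w = 100 * 62.7 / 322.2 = 19.5%

19.5


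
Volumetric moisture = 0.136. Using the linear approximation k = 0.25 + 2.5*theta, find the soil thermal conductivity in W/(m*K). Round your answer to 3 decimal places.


Step 1: k = 0.25 + 2.5 * theta
Step 2: k = 0.25 + 2.5 * 0.136
Step 3: k = 0.25 + 0.34
Step 4: k = 0.59 W/(m*K)

0.59


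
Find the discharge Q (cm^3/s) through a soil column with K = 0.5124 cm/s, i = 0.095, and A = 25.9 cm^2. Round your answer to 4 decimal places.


Step 1: Apply Darcy's law: Q = K * i * A
Step 2: Q = 0.5124 * 0.095 * 25.9
Step 3: Q = 1.2608 cm^3/s

1.2608


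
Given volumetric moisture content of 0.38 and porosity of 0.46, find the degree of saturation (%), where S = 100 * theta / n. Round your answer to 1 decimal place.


Step 1: S = 100 * theta_v / n
Step 2: S = 100 * 0.38 / 0.46
Step 3: S = 82.6%

82.6


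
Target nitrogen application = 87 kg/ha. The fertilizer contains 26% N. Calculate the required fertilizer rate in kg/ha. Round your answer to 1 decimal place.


Step 1: Fertilizer rate = target N / (N content / 100)
Step 2: Rate = 87 / (26 / 100)
Step 3: Rate = 87 / 0.26
Step 4: Rate = 334.6 kg/ha

334.6


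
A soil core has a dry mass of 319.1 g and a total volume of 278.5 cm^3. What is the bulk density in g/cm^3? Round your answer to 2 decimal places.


Step 1: Identify the formula: BD = dry mass / volume
Step 2: Substitute values: BD = 319.1 / 278.5
Step 3: BD = 1.15 g/cm^3

1.15


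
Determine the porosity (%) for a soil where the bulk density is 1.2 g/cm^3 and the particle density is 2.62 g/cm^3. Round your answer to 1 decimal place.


Step 1: Formula: n = 100 * (1 - BD / PD)
Step 2: n = 100 * (1 - 1.2 / 2.62)
Step 3: n = 100 * (1 - 0.45802)
Step 4: n = 54.2%

54.2


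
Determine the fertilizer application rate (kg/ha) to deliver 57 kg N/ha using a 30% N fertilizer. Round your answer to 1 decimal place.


Step 1: Fertilizer rate = target N / (N content / 100)
Step 2: Rate = 57 / (30 / 100)
Step 3: Rate = 57 / 0.3
Step 4: Rate = 190.0 kg/ha

190.0


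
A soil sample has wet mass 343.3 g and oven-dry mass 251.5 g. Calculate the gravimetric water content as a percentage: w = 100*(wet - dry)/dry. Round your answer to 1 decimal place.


Step 1: Water mass = wet - dry = 343.3 - 251.5 = 91.8 g
Step 2: w = 100 * water mass / dry mass
Step 3: w = 100 * 91.8 / 251.5 = 36.5%

36.5


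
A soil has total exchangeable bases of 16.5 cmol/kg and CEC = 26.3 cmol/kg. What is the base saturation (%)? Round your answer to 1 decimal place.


Step 1: BS = 100 * (sum of bases) / CEC
Step 2: BS = 100 * 16.5 / 26.3
Step 3: BS = 62.7%

62.7


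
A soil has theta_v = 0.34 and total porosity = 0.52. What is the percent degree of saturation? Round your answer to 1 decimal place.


Step 1: S = 100 * theta_v / n
Step 2: S = 100 * 0.34 / 0.52
Step 3: S = 65.4%

65.4


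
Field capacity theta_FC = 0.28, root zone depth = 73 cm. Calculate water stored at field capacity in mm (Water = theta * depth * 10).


Step 1: Water (mm) = theta_FC * depth (cm) * 10
Step 2: Water = 0.28 * 73 * 10
Step 3: Water = 204.4 mm

204.4


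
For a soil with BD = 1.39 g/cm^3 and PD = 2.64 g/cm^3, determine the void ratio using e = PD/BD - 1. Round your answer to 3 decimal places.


Step 1: e = PD / BD - 1
Step 2: e = 2.64 / 1.39 - 1
Step 3: e = 1.89928 - 1
Step 4: e = 0.899

0.899


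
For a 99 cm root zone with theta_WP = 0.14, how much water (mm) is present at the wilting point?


Step 1: Water (mm) = theta_WP * depth * 10
Step 2: Water = 0.14 * 99 * 10
Step 3: Water = 138.6 mm

138.6


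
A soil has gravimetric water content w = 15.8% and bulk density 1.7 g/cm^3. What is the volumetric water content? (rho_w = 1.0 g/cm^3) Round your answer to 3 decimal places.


Step 1: theta = (w / 100) * BD / rho_w
Step 2: theta = (15.8 / 100) * 1.7 / 1.0
Step 3: theta = 0.158 * 1.7
Step 4: theta = 0.269

0.269


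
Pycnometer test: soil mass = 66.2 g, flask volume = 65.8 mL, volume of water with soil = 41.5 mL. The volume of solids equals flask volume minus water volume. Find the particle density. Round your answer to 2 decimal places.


Step 1: Volume of solids = flask volume - water volume with soil
Step 2: V_solids = 65.8 - 41.5 = 24.3 mL
Step 3: Particle density = mass / V_solids = 66.2 / 24.3 = 2.72 g/cm^3

2.72


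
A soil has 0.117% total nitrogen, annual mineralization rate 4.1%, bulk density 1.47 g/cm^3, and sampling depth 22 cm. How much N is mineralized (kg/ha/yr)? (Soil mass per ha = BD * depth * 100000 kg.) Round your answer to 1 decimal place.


Step 1: Soil mass per ha = BD * depth * 100000 = 1.47 * 22 * 100000 = 3234000 kg
Step 2: Total N pool = soil mass * N%/100 = 3234000 * 0.117/100 = 3783.78 kg/ha
Step 3: N mineralized = N pool * rate%/100 = 3783.78 * 4.1/100 = 155.1 kg/ha/yr

155.1


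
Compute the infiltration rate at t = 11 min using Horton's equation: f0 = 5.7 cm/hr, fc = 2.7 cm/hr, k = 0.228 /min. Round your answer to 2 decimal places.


Step 1: f = fc + (f0 - fc) * exp(-k * t)
Step 2: exp(-0.228 * 11) = 0.081431
Step 3: f = 2.7 + (5.7 - 2.7) * 0.081431
Step 4: f = 2.7 + 3.0 * 0.081431
Step 5: f = 2.94 cm/hr

2.94


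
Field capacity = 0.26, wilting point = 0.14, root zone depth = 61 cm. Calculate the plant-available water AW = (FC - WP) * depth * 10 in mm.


Step 1: Available water = (FC - WP) * depth * 10
Step 2: AW = (0.26 - 0.14) * 61 * 10
Step 3: AW = 0.12 * 61 * 10
Step 4: AW = 73.2 mm

73.2


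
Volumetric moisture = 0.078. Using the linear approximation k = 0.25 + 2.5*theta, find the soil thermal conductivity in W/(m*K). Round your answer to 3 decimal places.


Step 1: k = 0.25 + 2.5 * theta
Step 2: k = 0.25 + 2.5 * 0.078
Step 3: k = 0.25 + 0.195
Step 4: k = 0.445 W/(m*K)

0.445


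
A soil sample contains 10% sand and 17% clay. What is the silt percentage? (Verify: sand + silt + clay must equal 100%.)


Step 1: sand + silt + clay = 100%
Step 2: silt = 100 - sand - clay
Step 3: silt = 100 - 10 - 17
Step 4: silt = 73%

73


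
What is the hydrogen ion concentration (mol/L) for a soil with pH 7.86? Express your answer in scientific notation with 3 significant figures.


Step 1: [H+] = 10^(-pH)
Step 2: [H+] = 10^(-7.86)
Step 3: [H+] = 1.38e-08 mol/L

1.38e-08


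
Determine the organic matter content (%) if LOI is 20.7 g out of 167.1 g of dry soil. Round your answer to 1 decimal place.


Step 1: OM% = 100 * LOI / sample mass
Step 2: OM = 100 * 20.7 / 167.1
Step 3: OM = 12.4%

12.4


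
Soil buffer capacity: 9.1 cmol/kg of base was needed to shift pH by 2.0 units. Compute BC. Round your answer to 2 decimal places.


Step 1: BC = change in base / change in pH
Step 2: BC = 9.1 / 2.0
Step 3: BC = 4.55 cmol/(kg*pH unit)

4.55


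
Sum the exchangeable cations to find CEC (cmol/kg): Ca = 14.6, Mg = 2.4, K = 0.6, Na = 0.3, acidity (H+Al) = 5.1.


Step 1: CEC = Ca + Mg + K + Na + (H+Al)
Step 2: CEC = 14.6 + 2.4 + 0.6 + 0.3 + 5.1
Step 3: CEC = 23.0 cmol/kg

23.0


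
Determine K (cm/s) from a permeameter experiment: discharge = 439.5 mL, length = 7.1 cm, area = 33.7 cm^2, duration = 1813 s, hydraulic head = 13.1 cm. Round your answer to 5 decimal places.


Step 1: K = Q * L / (A * t * h)
Step 2: Numerator = 439.5 * 7.1 = 3120.45
Step 3: Denominator = 33.7 * 1813 * 13.1 = 800385.11
Step 4: K = 3120.45 / 800385.11 = 0.0039 cm/s

0.0039


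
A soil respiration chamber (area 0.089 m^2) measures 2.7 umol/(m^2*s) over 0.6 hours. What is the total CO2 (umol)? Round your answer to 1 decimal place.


Step 1: Convert time to seconds: 0.6 hr * 3600 = 2160.0 s
Step 2: Total = flux * area * time_s
Step 3: Total = 2.7 * 0.089 * 2160.0
Step 4: Total = 519.0 umol

519.0


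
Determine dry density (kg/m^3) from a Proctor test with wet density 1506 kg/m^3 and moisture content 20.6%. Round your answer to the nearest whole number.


Step 1: Dry density = wet density / (1 + w/100)
Step 2: Dry density = 1506 / (1 + 20.6/100)
Step 3: Dry density = 1506 / 1.206
Step 4: Dry density = 1249 kg/m^3

1249


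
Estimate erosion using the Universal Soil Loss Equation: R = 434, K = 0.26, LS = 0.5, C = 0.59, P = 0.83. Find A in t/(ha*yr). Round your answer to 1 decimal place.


Step 1: A = R * K * LS * C * P
Step 2: R * K = 434 * 0.26 = 112.84
Step 3: (R*K) * LS = 112.84 * 0.5 = 56.42
Step 4: * C * P = 56.42 * 0.59 * 0.83 = 27.6
Step 5: A = 27.6 t/(ha*yr)

27.6


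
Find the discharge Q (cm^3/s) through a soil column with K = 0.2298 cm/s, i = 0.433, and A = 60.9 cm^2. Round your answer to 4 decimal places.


Step 1: Apply Darcy's law: Q = K * i * A
Step 2: Q = 0.2298 * 0.433 * 60.9
Step 3: Q = 6.0598 cm^3/s

6.0598


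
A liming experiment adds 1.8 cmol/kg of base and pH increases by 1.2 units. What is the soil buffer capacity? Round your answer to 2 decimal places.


Step 1: BC = change in base / change in pH
Step 2: BC = 1.8 / 1.2
Step 3: BC = 1.5 cmol/(kg*pH unit)

1.5


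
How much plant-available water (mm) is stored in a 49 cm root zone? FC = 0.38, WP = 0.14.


Step 1: Available water = (FC - WP) * depth * 10
Step 2: AW = (0.38 - 0.14) * 49 * 10
Step 3: AW = 0.24 * 49 * 10
Step 4: AW = 117.6 mm

117.6


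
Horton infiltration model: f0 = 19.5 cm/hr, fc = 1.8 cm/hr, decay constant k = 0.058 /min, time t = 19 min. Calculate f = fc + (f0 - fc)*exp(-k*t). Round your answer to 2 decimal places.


Step 1: f = fc + (f0 - fc) * exp(-k * t)
Step 2: exp(-0.058 * 19) = 0.332206
Step 3: f = 1.8 + (19.5 - 1.8) * 0.332206
Step 4: f = 1.8 + 17.7 * 0.332206
Step 5: f = 7.68 cm/hr

7.68


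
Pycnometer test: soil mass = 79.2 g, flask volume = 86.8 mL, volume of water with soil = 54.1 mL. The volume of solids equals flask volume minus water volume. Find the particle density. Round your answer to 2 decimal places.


Step 1: Volume of solids = flask volume - water volume with soil
Step 2: V_solids = 86.8 - 54.1 = 32.7 mL
Step 3: Particle density = mass / V_solids = 79.2 / 32.7 = 2.42 g/cm^3

2.42


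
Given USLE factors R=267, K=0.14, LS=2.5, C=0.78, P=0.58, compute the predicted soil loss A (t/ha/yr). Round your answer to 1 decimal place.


Step 1: A = R * K * LS * C * P
Step 2: R * K = 267 * 0.14 = 37.38
Step 3: (R*K) * LS = 37.38 * 2.5 = 93.45
Step 4: * C * P = 93.45 * 0.78 * 0.58 = 42.3
Step 5: A = 42.3 t/(ha*yr)

42.3


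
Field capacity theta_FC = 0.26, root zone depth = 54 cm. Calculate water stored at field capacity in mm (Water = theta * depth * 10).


Step 1: Water (mm) = theta_FC * depth (cm) * 10
Step 2: Water = 0.26 * 54 * 10
Step 3: Water = 140.4 mm

140.4


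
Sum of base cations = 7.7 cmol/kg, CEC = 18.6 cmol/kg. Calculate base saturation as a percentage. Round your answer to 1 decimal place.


Step 1: BS = 100 * (sum of bases) / CEC
Step 2: BS = 100 * 7.7 / 18.6
Step 3: BS = 41.4%

41.4


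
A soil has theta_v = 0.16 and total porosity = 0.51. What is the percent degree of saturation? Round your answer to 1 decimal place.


Step 1: S = 100 * theta_v / n
Step 2: S = 100 * 0.16 / 0.51
Step 3: S = 31.4%

31.4


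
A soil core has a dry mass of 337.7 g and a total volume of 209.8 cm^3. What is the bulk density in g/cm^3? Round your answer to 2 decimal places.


Step 1: Identify the formula: BD = dry mass / volume
Step 2: Substitute values: BD = 337.7 / 209.8
Step 3: BD = 1.61 g/cm^3

1.61


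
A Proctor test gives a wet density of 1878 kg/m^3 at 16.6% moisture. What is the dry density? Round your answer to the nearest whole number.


Step 1: Dry density = wet density / (1 + w/100)
Step 2: Dry density = 1878 / (1 + 16.6/100)
Step 3: Dry density = 1878 / 1.166
Step 4: Dry density = 1611 kg/m^3

1611


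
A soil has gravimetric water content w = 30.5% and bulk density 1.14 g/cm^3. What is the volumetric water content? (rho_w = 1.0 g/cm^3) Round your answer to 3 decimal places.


Step 1: theta = (w / 100) * BD / rho_w
Step 2: theta = (30.5 / 100) * 1.14 / 1.0
Step 3: theta = 0.305 * 1.14
Step 4: theta = 0.348

0.348


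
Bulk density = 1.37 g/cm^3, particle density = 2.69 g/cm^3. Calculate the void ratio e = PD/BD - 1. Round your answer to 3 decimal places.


Step 1: e = PD / BD - 1
Step 2: e = 2.69 / 1.37 - 1
Step 3: e = 1.9635 - 1
Step 4: e = 0.964

0.964


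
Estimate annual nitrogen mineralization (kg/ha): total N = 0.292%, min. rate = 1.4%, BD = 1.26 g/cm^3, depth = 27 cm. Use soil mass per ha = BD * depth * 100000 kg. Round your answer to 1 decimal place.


Step 1: Soil mass per ha = BD * depth * 100000 = 1.26 * 27 * 100000 = 3402000 kg
Step 2: Total N pool = soil mass * N%/100 = 3402000 * 0.292/100 = 9933.84 kg/ha
Step 3: N mineralized = N pool * rate%/100 = 9933.84 * 1.4/100 = 139.1 kg/ha/yr

139.1


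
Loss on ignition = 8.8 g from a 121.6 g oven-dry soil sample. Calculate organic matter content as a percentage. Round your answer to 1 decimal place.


Step 1: OM% = 100 * LOI / sample mass
Step 2: OM = 100 * 8.8 / 121.6
Step 3: OM = 7.2%

7.2


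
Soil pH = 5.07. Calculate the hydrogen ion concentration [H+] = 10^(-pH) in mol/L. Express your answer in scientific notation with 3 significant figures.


Step 1: [H+] = 10^(-pH)
Step 2: [H+] = 10^(-5.07)
Step 3: [H+] = 8.51e-06 mol/L

8.51e-06


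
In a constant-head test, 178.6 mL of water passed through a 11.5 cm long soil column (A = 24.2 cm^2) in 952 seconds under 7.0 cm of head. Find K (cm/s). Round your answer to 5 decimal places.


Step 1: K = Q * L / (A * t * h)
Step 2: Numerator = 178.6 * 11.5 = 2053.9
Step 3: Denominator = 24.2 * 952 * 7.0 = 161268.8
Step 4: K = 2053.9 / 161268.8 = 0.01274 cm/s

0.01274


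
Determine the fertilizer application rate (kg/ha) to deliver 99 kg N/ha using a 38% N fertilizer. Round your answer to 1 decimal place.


Step 1: Fertilizer rate = target N / (N content / 100)
Step 2: Rate = 99 / (38 / 100)
Step 3: Rate = 99 / 0.38
Step 4: Rate = 260.5 kg/ha

260.5


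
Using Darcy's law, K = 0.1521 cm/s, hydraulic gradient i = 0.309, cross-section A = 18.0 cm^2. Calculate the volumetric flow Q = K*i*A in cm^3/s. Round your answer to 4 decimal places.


Step 1: Apply Darcy's law: Q = K * i * A
Step 2: Q = 0.1521 * 0.309 * 18.0
Step 3: Q = 0.846 cm^3/s

0.846


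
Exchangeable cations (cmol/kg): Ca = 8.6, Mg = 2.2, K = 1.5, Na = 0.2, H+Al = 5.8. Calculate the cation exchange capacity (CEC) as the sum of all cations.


Step 1: CEC = Ca + Mg + K + Na + (H+Al)
Step 2: CEC = 8.6 + 2.2 + 1.5 + 0.2 + 5.8
Step 3: CEC = 18.3 cmol/kg

18.3


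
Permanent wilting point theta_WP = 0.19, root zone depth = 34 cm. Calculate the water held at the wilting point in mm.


Step 1: Water (mm) = theta_WP * depth * 10
Step 2: Water = 0.19 * 34 * 10
Step 3: Water = 64.6 mm

64.6


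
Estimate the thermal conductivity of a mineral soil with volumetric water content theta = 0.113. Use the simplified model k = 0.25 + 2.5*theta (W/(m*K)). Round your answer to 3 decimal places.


Step 1: k = 0.25 + 2.5 * theta
Step 2: k = 0.25 + 2.5 * 0.113
Step 3: k = 0.25 + 0.283
Step 4: k = 0.533 W/(m*K)

0.533


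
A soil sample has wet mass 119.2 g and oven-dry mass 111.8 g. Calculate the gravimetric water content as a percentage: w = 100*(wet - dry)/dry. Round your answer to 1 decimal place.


Step 1: Water mass = wet - dry = 119.2 - 111.8 = 7.4 g
Step 2: w = 100 * water mass / dry mass
Step 3: w = 100 * 7.4 / 111.8 = 6.6%

6.6


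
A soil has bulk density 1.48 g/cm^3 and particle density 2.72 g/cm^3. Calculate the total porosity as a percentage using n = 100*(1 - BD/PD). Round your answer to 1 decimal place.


Step 1: Formula: n = 100 * (1 - BD / PD)
Step 2: n = 100 * (1 - 1.48 / 2.72)
Step 3: n = 100 * (1 - 0.54412)
Step 4: n = 45.6%

45.6


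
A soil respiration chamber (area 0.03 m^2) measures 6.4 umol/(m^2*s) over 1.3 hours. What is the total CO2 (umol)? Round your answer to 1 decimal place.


Step 1: Convert time to seconds: 1.3 hr * 3600 = 4680.0 s
Step 2: Total = flux * area * time_s
Step 3: Total = 6.4 * 0.03 * 4680.0
Step 4: Total = 898.6 umol

898.6


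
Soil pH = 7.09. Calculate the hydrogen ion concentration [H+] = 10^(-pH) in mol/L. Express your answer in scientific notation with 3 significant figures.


Step 1: [H+] = 10^(-pH)
Step 2: [H+] = 10^(-7.09)
Step 3: [H+] = 8.13e-08 mol/L

8.13e-08


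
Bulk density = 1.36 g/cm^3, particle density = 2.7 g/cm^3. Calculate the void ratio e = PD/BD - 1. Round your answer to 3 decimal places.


Step 1: e = PD / BD - 1
Step 2: e = 2.7 / 1.36 - 1
Step 3: e = 1.98529 - 1
Step 4: e = 0.985

0.985


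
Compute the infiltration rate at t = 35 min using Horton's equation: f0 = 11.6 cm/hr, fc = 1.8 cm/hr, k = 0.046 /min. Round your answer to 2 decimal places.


Step 1: f = fc + (f0 - fc) * exp(-k * t)
Step 2: exp(-0.046 * 35) = 0.199888
Step 3: f = 1.8 + (11.6 - 1.8) * 0.199888
Step 4: f = 1.8 + 9.8 * 0.199888
Step 5: f = 3.76 cm/hr

3.76


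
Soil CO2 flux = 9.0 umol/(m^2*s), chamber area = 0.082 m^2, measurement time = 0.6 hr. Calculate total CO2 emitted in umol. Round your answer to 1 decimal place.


Step 1: Convert time to seconds: 0.6 hr * 3600 = 2160.0 s
Step 2: Total = flux * area * time_s
Step 3: Total = 9.0 * 0.082 * 2160.0
Step 4: Total = 1594.1 umol

1594.1


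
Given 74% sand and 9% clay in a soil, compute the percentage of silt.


Step 1: sand + silt + clay = 100%
Step 2: silt = 100 - sand - clay
Step 3: silt = 100 - 74 - 9
Step 4: silt = 17%

17


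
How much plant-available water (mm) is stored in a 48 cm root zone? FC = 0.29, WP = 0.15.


Step 1: Available water = (FC - WP) * depth * 10
Step 2: AW = (0.29 - 0.15) * 48 * 10
Step 3: AW = 0.14 * 48 * 10
Step 4: AW = 67.2 mm

67.2


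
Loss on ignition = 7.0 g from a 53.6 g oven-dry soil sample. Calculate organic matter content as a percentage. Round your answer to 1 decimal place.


Step 1: OM% = 100 * LOI / sample mass
Step 2: OM = 100 * 7.0 / 53.6
Step 3: OM = 13.1%

13.1


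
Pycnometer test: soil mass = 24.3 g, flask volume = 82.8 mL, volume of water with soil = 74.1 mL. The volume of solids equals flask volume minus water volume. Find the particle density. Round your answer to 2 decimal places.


Step 1: Volume of solids = flask volume - water volume with soil
Step 2: V_solids = 82.8 - 74.1 = 8.7 mL
Step 3: Particle density = mass / V_solids = 24.3 / 8.7 = 2.79 g/cm^3

2.79


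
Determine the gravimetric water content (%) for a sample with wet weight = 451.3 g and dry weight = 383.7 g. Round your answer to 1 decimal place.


Step 1: Water mass = wet - dry = 451.3 - 383.7 = 67.6 g
Step 2: w = 100 * water mass / dry mass
Step 3: w = 100 * 67.6 / 383.7 = 17.6%

17.6


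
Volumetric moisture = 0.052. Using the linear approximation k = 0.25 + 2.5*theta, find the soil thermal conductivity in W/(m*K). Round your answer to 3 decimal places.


Step 1: k = 0.25 + 2.5 * theta
Step 2: k = 0.25 + 2.5 * 0.052
Step 3: k = 0.25 + 0.13
Step 4: k = 0.38 W/(m*K)

0.38


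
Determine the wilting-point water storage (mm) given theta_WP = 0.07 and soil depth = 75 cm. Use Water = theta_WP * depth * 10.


Step 1: Water (mm) = theta_WP * depth * 10
Step 2: Water = 0.07 * 75 * 10
Step 3: Water = 52.5 mm

52.5


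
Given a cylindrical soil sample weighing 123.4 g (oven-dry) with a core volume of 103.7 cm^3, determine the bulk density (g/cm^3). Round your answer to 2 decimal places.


Step 1: Identify the formula: BD = dry mass / volume
Step 2: Substitute values: BD = 123.4 / 103.7
Step 3: BD = 1.19 g/cm^3

1.19


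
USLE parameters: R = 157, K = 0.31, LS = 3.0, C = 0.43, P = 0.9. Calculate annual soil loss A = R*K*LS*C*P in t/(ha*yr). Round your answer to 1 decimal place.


Step 1: A = R * K * LS * C * P
Step 2: R * K = 157 * 0.31 = 48.67
Step 3: (R*K) * LS = 48.67 * 3.0 = 146.01
Step 4: * C * P = 146.01 * 0.43 * 0.9 = 56.5
Step 5: A = 56.5 t/(ha*yr)

56.5


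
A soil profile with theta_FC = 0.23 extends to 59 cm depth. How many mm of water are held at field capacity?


Step 1: Water (mm) = theta_FC * depth (cm) * 10
Step 2: Water = 0.23 * 59 * 10
Step 3: Water = 135.7 mm

135.7


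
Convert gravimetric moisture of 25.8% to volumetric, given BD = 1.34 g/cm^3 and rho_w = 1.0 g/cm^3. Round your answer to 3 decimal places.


Step 1: theta = (w / 100) * BD / rho_w
Step 2: theta = (25.8 / 100) * 1.34 / 1.0
Step 3: theta = 0.258 * 1.34
Step 4: theta = 0.346

0.346


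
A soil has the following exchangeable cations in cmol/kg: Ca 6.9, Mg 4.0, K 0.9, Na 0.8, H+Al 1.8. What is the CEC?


Step 1: CEC = Ca + Mg + K + Na + (H+Al)
Step 2: CEC = 6.9 + 4.0 + 0.9 + 0.8 + 1.8
Step 3: CEC = 14.4 cmol/kg

14.4


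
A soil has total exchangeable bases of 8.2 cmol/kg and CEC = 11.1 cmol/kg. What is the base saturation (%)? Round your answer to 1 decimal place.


Step 1: BS = 100 * (sum of bases) / CEC
Step 2: BS = 100 * 8.2 / 11.1
Step 3: BS = 73.9%

73.9


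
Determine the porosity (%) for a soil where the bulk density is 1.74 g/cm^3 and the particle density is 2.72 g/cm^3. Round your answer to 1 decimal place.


Step 1: Formula: n = 100 * (1 - BD / PD)
Step 2: n = 100 * (1 - 1.74 / 2.72)
Step 3: n = 100 * (1 - 0.63971)
Step 4: n = 36.0%

36.0


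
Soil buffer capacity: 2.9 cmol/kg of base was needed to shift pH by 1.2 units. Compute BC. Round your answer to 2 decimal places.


Step 1: BC = change in base / change in pH
Step 2: BC = 2.9 / 1.2
Step 3: BC = 2.42 cmol/(kg*pH unit)

2.42


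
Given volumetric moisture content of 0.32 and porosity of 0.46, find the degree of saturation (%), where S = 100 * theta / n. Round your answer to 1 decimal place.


Step 1: S = 100 * theta_v / n
Step 2: S = 100 * 0.32 / 0.46
Step 3: S = 69.6%

69.6


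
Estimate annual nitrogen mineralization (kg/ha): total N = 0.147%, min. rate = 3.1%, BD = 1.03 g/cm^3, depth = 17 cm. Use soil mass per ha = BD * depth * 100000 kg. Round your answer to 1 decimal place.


Step 1: Soil mass per ha = BD * depth * 100000 = 1.03 * 17 * 100000 = 1751000 kg
Step 2: Total N pool = soil mass * N%/100 = 1751000 * 0.147/100 = 2573.97 kg/ha
Step 3: N mineralized = N pool * rate%/100 = 2573.97 * 3.1/100 = 79.8 kg/ha/yr

79.8


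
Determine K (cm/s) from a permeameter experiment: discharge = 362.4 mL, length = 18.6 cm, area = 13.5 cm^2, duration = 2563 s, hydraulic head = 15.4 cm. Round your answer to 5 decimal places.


Step 1: K = Q * L / (A * t * h)
Step 2: Numerator = 362.4 * 18.6 = 6740.64
Step 3: Denominator = 13.5 * 2563 * 15.4 = 532847.7
Step 4: K = 6740.64 / 532847.7 = 0.01265 cm/s

0.01265


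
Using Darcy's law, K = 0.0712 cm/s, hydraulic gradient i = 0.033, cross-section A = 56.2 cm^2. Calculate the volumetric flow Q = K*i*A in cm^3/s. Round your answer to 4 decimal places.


Step 1: Apply Darcy's law: Q = K * i * A
Step 2: Q = 0.0712 * 0.033 * 56.2
Step 3: Q = 0.132 cm^3/s

0.132


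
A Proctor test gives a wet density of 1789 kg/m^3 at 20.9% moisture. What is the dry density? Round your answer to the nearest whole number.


Step 1: Dry density = wet density / (1 + w/100)
Step 2: Dry density = 1789 / (1 + 20.9/100)
Step 3: Dry density = 1789 / 1.209
Step 4: Dry density = 1480 kg/m^3

1480


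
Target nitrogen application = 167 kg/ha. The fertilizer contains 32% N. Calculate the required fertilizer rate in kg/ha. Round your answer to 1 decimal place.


Step 1: Fertilizer rate = target N / (N content / 100)
Step 2: Rate = 167 / (32 / 100)
Step 3: Rate = 167 / 0.32
Step 4: Rate = 521.9 kg/ha

521.9


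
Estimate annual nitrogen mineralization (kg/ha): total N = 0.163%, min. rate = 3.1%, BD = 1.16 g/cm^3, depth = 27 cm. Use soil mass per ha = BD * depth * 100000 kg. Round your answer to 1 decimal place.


Step 1: Soil mass per ha = BD * depth * 100000 = 1.16 * 27 * 100000 = 3132000 kg
Step 2: Total N pool = soil mass * N%/100 = 3132000 * 0.163/100 = 5105.16 kg/ha
Step 3: N mineralized = N pool * rate%/100 = 5105.16 * 3.1/100 = 158.3 kg/ha/yr

158.3


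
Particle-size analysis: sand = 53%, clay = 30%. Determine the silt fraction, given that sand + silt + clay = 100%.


Step 1: sand + silt + clay = 100%
Step 2: silt = 100 - sand - clay
Step 3: silt = 100 - 53 - 30
Step 4: silt = 17%

17


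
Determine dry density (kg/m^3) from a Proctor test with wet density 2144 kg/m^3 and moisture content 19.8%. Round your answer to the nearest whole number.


Step 1: Dry density = wet density / (1 + w/100)
Step 2: Dry density = 2144 / (1 + 19.8/100)
Step 3: Dry density = 2144 / 1.198
Step 4: Dry density = 1790 kg/m^3

1790


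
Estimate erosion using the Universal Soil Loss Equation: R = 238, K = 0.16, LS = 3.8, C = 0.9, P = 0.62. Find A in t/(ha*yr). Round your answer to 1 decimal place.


Step 1: A = R * K * LS * C * P
Step 2: R * K = 238 * 0.16 = 38.08
Step 3: (R*K) * LS = 38.08 * 3.8 = 144.704
Step 4: * C * P = 144.704 * 0.9 * 0.62 = 80.7
Step 5: A = 80.7 t/(ha*yr)

80.7


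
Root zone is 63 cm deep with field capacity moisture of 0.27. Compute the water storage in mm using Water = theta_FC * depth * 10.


Step 1: Water (mm) = theta_FC * depth (cm) * 10
Step 2: Water = 0.27 * 63 * 10
Step 3: Water = 170.1 mm

170.1


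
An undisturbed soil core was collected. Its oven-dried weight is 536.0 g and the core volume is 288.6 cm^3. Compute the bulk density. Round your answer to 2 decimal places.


Step 1: Identify the formula: BD = dry mass / volume
Step 2: Substitute values: BD = 536.0 / 288.6
Step 3: BD = 1.86 g/cm^3

1.86


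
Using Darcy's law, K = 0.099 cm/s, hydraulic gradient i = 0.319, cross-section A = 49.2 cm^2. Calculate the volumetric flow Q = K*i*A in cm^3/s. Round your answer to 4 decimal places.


Step 1: Apply Darcy's law: Q = K * i * A
Step 2: Q = 0.099 * 0.319 * 49.2
Step 3: Q = 1.5538 cm^3/s

1.5538


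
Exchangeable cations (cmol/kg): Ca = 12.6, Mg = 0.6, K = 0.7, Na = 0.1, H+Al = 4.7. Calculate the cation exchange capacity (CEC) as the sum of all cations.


Step 1: CEC = Ca + Mg + K + Na + (H+Al)
Step 2: CEC = 12.6 + 0.6 + 0.7 + 0.1 + 4.7
Step 3: CEC = 18.7 cmol/kg

18.7


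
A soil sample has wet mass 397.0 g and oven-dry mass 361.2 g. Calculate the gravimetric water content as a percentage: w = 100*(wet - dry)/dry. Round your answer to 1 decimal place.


Step 1: Water mass = wet - dry = 397.0 - 361.2 = 35.8 g
Step 2: w = 100 * water mass / dry mass
Step 3: w = 100 * 35.8 / 361.2 = 9.9%

9.9


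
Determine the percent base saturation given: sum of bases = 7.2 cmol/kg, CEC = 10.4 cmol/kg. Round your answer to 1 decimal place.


Step 1: BS = 100 * (sum of bases) / CEC
Step 2: BS = 100 * 7.2 / 10.4
Step 3: BS = 69.2%

69.2


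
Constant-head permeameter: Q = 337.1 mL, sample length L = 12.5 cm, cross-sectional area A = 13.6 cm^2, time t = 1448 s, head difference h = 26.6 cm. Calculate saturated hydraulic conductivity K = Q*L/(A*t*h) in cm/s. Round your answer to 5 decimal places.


Step 1: K = Q * L / (A * t * h)
Step 2: Numerator = 337.1 * 12.5 = 4213.75
Step 3: Denominator = 13.6 * 1448 * 26.6 = 523828.48
Step 4: K = 4213.75 / 523828.48 = 0.00804 cm/s

0.00804


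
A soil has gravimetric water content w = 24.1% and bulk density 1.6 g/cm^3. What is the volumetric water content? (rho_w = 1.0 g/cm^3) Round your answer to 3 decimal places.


Step 1: theta = (w / 100) * BD / rho_w
Step 2: theta = (24.1 / 100) * 1.6 / 1.0
Step 3: theta = 0.241 * 1.6
Step 4: theta = 0.386

0.386


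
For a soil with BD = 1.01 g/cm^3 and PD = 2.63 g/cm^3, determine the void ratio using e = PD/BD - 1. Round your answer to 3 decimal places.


Step 1: e = PD / BD - 1
Step 2: e = 2.63 / 1.01 - 1
Step 3: e = 2.60396 - 1
Step 4: e = 1.604

1.604


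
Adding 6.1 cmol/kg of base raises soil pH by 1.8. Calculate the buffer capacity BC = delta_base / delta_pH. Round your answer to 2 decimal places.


Step 1: BC = change in base / change in pH
Step 2: BC = 6.1 / 1.8
Step 3: BC = 3.39 cmol/(kg*pH unit)

3.39


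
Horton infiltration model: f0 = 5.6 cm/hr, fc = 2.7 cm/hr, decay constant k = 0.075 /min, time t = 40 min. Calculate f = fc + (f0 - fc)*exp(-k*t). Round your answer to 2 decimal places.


Step 1: f = fc + (f0 - fc) * exp(-k * t)
Step 2: exp(-0.075 * 40) = 0.049787
Step 3: f = 2.7 + (5.6 - 2.7) * 0.049787
Step 4: f = 2.7 + 2.9 * 0.049787
Step 5: f = 2.84 cm/hr

2.84


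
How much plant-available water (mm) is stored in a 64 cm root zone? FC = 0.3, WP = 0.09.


Step 1: Available water = (FC - WP) * depth * 10
Step 2: AW = (0.3 - 0.09) * 64 * 10
Step 3: AW = 0.21 * 64 * 10
Step 4: AW = 134.4 mm

134.4


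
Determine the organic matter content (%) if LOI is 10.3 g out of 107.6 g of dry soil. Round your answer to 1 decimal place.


Step 1: OM% = 100 * LOI / sample mass
Step 2: OM = 100 * 10.3 / 107.6
Step 3: OM = 9.6%

9.6


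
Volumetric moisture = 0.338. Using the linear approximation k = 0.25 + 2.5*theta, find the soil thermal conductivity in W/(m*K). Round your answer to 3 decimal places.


Step 1: k = 0.25 + 2.5 * theta
Step 2: k = 0.25 + 2.5 * 0.338
Step 3: k = 0.25 + 0.845
Step 4: k = 1.095 W/(m*K)

1.095
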